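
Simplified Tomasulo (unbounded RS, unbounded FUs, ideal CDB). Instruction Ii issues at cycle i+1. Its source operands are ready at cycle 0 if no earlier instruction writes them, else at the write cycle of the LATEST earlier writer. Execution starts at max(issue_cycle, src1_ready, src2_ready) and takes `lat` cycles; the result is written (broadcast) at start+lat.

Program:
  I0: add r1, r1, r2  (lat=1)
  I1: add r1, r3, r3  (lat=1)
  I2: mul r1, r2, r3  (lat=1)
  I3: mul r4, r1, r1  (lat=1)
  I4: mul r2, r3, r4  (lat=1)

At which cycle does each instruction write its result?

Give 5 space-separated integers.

Answer: 2 3 4 5 6

Derivation:
I0 add r1: issue@1 deps=(None,None) exec_start@1 write@2
I1 add r1: issue@2 deps=(None,None) exec_start@2 write@3
I2 mul r1: issue@3 deps=(None,None) exec_start@3 write@4
I3 mul r4: issue@4 deps=(2,2) exec_start@4 write@5
I4 mul r2: issue@5 deps=(None,3) exec_start@5 write@6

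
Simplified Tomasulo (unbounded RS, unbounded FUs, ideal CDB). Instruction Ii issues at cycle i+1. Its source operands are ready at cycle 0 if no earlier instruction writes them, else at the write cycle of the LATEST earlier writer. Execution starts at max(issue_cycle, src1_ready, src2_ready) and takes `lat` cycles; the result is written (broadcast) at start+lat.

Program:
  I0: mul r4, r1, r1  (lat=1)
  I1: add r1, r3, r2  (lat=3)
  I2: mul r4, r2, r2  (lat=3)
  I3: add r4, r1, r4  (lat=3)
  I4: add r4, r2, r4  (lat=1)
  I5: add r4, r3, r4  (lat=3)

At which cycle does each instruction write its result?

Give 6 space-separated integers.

Answer: 2 5 6 9 10 13

Derivation:
I0 mul r4: issue@1 deps=(None,None) exec_start@1 write@2
I1 add r1: issue@2 deps=(None,None) exec_start@2 write@5
I2 mul r4: issue@3 deps=(None,None) exec_start@3 write@6
I3 add r4: issue@4 deps=(1,2) exec_start@6 write@9
I4 add r4: issue@5 deps=(None,3) exec_start@9 write@10
I5 add r4: issue@6 deps=(None,4) exec_start@10 write@13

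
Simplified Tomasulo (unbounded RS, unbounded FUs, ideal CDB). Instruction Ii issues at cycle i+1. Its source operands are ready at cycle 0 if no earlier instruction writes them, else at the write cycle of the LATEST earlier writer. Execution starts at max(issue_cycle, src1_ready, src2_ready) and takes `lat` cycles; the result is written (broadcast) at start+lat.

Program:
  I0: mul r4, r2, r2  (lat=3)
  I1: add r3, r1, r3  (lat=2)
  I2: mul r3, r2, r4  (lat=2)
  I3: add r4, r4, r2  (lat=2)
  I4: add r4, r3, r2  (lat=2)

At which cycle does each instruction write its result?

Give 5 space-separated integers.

Answer: 4 4 6 6 8

Derivation:
I0 mul r4: issue@1 deps=(None,None) exec_start@1 write@4
I1 add r3: issue@2 deps=(None,None) exec_start@2 write@4
I2 mul r3: issue@3 deps=(None,0) exec_start@4 write@6
I3 add r4: issue@4 deps=(0,None) exec_start@4 write@6
I4 add r4: issue@5 deps=(2,None) exec_start@6 write@8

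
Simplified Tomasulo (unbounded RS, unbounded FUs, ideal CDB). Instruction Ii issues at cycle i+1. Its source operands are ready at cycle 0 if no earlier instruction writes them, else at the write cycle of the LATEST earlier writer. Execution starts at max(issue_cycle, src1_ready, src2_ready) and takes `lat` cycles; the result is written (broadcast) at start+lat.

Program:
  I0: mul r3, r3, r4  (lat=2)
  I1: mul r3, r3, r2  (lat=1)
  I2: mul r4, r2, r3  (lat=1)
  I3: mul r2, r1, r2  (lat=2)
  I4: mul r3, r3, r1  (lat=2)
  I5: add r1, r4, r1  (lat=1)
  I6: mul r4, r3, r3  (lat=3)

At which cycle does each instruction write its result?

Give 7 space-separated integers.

I0 mul r3: issue@1 deps=(None,None) exec_start@1 write@3
I1 mul r3: issue@2 deps=(0,None) exec_start@3 write@4
I2 mul r4: issue@3 deps=(None,1) exec_start@4 write@5
I3 mul r2: issue@4 deps=(None,None) exec_start@4 write@6
I4 mul r3: issue@5 deps=(1,None) exec_start@5 write@7
I5 add r1: issue@6 deps=(2,None) exec_start@6 write@7
I6 mul r4: issue@7 deps=(4,4) exec_start@7 write@10

Answer: 3 4 5 6 7 7 10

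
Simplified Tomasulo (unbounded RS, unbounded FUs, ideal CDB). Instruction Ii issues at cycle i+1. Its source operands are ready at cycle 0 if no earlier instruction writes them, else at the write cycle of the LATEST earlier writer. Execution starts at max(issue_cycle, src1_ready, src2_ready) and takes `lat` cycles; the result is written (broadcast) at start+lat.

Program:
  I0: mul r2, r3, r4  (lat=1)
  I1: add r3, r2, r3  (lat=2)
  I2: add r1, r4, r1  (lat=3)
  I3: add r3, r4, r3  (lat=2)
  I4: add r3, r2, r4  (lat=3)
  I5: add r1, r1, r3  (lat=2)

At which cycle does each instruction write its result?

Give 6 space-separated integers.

I0 mul r2: issue@1 deps=(None,None) exec_start@1 write@2
I1 add r3: issue@2 deps=(0,None) exec_start@2 write@4
I2 add r1: issue@3 deps=(None,None) exec_start@3 write@6
I3 add r3: issue@4 deps=(None,1) exec_start@4 write@6
I4 add r3: issue@5 deps=(0,None) exec_start@5 write@8
I5 add r1: issue@6 deps=(2,4) exec_start@8 write@10

Answer: 2 4 6 6 8 10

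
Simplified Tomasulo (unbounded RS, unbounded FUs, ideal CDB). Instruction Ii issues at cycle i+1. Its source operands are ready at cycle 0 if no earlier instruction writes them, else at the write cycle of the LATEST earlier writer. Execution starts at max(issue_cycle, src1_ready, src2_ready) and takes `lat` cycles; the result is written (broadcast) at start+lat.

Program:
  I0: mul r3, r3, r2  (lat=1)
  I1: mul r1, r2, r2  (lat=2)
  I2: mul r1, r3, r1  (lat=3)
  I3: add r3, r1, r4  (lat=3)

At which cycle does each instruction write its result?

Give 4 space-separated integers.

I0 mul r3: issue@1 deps=(None,None) exec_start@1 write@2
I1 mul r1: issue@2 deps=(None,None) exec_start@2 write@4
I2 mul r1: issue@3 deps=(0,1) exec_start@4 write@7
I3 add r3: issue@4 deps=(2,None) exec_start@7 write@10

Answer: 2 4 7 10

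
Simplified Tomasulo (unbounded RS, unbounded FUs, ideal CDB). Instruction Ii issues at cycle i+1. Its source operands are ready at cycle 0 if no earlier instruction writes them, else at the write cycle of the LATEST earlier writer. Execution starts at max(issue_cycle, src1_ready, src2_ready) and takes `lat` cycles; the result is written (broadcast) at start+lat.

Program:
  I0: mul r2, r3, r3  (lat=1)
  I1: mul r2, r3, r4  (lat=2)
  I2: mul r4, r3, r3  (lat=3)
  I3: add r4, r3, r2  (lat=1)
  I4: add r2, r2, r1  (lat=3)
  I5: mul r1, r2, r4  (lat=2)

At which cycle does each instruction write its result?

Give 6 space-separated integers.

I0 mul r2: issue@1 deps=(None,None) exec_start@1 write@2
I1 mul r2: issue@2 deps=(None,None) exec_start@2 write@4
I2 mul r4: issue@3 deps=(None,None) exec_start@3 write@6
I3 add r4: issue@4 deps=(None,1) exec_start@4 write@5
I4 add r2: issue@5 deps=(1,None) exec_start@5 write@8
I5 mul r1: issue@6 deps=(4,3) exec_start@8 write@10

Answer: 2 4 6 5 8 10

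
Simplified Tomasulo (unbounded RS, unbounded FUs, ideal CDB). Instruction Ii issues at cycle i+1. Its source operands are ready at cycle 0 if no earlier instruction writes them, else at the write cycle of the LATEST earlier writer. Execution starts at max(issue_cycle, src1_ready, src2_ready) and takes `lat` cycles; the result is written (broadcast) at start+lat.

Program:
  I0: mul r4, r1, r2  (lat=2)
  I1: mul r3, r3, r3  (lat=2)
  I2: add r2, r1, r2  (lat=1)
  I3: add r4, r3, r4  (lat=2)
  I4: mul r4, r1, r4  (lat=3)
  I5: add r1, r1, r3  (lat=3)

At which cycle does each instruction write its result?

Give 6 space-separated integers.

Answer: 3 4 4 6 9 9

Derivation:
I0 mul r4: issue@1 deps=(None,None) exec_start@1 write@3
I1 mul r3: issue@2 deps=(None,None) exec_start@2 write@4
I2 add r2: issue@3 deps=(None,None) exec_start@3 write@4
I3 add r4: issue@4 deps=(1,0) exec_start@4 write@6
I4 mul r4: issue@5 deps=(None,3) exec_start@6 write@9
I5 add r1: issue@6 deps=(None,1) exec_start@6 write@9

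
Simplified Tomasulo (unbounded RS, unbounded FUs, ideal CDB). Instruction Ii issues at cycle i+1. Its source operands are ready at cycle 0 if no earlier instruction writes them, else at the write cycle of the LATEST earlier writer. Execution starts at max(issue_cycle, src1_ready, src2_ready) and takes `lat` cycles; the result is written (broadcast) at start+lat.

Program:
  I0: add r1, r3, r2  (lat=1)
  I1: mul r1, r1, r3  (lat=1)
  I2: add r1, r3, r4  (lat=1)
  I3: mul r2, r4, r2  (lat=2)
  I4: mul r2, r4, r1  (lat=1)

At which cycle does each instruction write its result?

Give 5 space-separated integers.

Answer: 2 3 4 6 6

Derivation:
I0 add r1: issue@1 deps=(None,None) exec_start@1 write@2
I1 mul r1: issue@2 deps=(0,None) exec_start@2 write@3
I2 add r1: issue@3 deps=(None,None) exec_start@3 write@4
I3 mul r2: issue@4 deps=(None,None) exec_start@4 write@6
I4 mul r2: issue@5 deps=(None,2) exec_start@5 write@6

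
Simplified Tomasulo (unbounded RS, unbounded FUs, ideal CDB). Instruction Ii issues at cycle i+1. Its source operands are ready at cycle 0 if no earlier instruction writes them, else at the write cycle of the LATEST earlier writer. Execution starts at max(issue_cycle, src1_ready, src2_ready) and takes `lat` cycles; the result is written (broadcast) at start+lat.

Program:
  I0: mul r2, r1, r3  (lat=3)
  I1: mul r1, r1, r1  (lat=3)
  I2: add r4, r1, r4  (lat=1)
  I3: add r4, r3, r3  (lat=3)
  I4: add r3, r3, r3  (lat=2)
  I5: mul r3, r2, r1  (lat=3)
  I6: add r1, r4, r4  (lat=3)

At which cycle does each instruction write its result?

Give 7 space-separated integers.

I0 mul r2: issue@1 deps=(None,None) exec_start@1 write@4
I1 mul r1: issue@2 deps=(None,None) exec_start@2 write@5
I2 add r4: issue@3 deps=(1,None) exec_start@5 write@6
I3 add r4: issue@4 deps=(None,None) exec_start@4 write@7
I4 add r3: issue@5 deps=(None,None) exec_start@5 write@7
I5 mul r3: issue@6 deps=(0,1) exec_start@6 write@9
I6 add r1: issue@7 deps=(3,3) exec_start@7 write@10

Answer: 4 5 6 7 7 9 10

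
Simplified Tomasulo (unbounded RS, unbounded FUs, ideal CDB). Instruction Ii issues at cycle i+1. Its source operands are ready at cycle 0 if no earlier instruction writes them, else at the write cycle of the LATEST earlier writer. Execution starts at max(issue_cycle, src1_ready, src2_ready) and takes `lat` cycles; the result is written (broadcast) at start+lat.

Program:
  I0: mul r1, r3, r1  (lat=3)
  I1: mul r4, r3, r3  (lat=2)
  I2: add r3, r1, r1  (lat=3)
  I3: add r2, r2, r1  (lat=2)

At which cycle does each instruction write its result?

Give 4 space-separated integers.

Answer: 4 4 7 6

Derivation:
I0 mul r1: issue@1 deps=(None,None) exec_start@1 write@4
I1 mul r4: issue@2 deps=(None,None) exec_start@2 write@4
I2 add r3: issue@3 deps=(0,0) exec_start@4 write@7
I3 add r2: issue@4 deps=(None,0) exec_start@4 write@6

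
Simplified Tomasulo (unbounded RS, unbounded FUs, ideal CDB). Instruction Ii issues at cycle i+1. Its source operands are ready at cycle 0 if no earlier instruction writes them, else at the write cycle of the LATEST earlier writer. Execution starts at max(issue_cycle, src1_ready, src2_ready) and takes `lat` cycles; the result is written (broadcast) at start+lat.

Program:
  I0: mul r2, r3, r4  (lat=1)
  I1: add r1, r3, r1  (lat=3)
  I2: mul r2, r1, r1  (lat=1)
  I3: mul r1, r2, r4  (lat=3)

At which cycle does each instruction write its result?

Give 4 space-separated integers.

Answer: 2 5 6 9

Derivation:
I0 mul r2: issue@1 deps=(None,None) exec_start@1 write@2
I1 add r1: issue@2 deps=(None,None) exec_start@2 write@5
I2 mul r2: issue@3 deps=(1,1) exec_start@5 write@6
I3 mul r1: issue@4 deps=(2,None) exec_start@6 write@9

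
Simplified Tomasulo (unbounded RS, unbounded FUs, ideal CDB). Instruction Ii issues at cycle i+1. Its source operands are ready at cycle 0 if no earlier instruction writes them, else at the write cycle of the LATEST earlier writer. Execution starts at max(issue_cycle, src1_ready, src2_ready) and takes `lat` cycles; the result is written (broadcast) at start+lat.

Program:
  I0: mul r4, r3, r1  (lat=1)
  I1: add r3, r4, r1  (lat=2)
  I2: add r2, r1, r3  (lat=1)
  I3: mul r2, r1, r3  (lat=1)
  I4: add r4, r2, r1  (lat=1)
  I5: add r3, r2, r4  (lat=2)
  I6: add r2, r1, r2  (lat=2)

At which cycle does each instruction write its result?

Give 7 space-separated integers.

I0 mul r4: issue@1 deps=(None,None) exec_start@1 write@2
I1 add r3: issue@2 deps=(0,None) exec_start@2 write@4
I2 add r2: issue@3 deps=(None,1) exec_start@4 write@5
I3 mul r2: issue@4 deps=(None,1) exec_start@4 write@5
I4 add r4: issue@5 deps=(3,None) exec_start@5 write@6
I5 add r3: issue@6 deps=(3,4) exec_start@6 write@8
I6 add r2: issue@7 deps=(None,3) exec_start@7 write@9

Answer: 2 4 5 5 6 8 9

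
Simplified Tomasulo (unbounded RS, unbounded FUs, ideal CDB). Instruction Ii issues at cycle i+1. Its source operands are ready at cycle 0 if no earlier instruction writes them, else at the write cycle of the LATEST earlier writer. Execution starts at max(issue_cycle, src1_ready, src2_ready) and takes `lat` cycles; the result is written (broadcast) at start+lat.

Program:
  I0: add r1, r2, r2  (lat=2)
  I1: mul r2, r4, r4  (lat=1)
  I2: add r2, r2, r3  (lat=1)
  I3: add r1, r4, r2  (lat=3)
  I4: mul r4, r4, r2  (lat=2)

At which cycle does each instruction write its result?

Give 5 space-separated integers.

Answer: 3 3 4 7 7

Derivation:
I0 add r1: issue@1 deps=(None,None) exec_start@1 write@3
I1 mul r2: issue@2 deps=(None,None) exec_start@2 write@3
I2 add r2: issue@3 deps=(1,None) exec_start@3 write@4
I3 add r1: issue@4 deps=(None,2) exec_start@4 write@7
I4 mul r4: issue@5 deps=(None,2) exec_start@5 write@7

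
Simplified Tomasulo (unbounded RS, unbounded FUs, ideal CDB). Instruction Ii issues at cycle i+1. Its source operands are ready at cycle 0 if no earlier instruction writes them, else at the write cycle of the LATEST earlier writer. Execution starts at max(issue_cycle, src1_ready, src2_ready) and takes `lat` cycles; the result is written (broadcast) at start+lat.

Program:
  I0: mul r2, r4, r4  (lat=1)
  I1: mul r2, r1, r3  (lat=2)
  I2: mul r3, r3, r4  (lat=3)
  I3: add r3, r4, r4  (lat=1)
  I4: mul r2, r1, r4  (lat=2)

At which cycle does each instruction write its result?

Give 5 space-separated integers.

Answer: 2 4 6 5 7

Derivation:
I0 mul r2: issue@1 deps=(None,None) exec_start@1 write@2
I1 mul r2: issue@2 deps=(None,None) exec_start@2 write@4
I2 mul r3: issue@3 deps=(None,None) exec_start@3 write@6
I3 add r3: issue@4 deps=(None,None) exec_start@4 write@5
I4 mul r2: issue@5 deps=(None,None) exec_start@5 write@7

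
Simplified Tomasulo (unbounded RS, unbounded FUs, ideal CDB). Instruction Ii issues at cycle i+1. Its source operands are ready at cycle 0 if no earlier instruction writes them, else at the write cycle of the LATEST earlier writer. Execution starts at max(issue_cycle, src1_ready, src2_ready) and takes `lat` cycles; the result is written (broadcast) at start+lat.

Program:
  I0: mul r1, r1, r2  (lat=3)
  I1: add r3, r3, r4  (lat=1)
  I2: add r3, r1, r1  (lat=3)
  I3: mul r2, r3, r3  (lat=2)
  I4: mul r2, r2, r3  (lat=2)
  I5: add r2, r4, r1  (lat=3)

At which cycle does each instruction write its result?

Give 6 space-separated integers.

I0 mul r1: issue@1 deps=(None,None) exec_start@1 write@4
I1 add r3: issue@2 deps=(None,None) exec_start@2 write@3
I2 add r3: issue@3 deps=(0,0) exec_start@4 write@7
I3 mul r2: issue@4 deps=(2,2) exec_start@7 write@9
I4 mul r2: issue@5 deps=(3,2) exec_start@9 write@11
I5 add r2: issue@6 deps=(None,0) exec_start@6 write@9

Answer: 4 3 7 9 11 9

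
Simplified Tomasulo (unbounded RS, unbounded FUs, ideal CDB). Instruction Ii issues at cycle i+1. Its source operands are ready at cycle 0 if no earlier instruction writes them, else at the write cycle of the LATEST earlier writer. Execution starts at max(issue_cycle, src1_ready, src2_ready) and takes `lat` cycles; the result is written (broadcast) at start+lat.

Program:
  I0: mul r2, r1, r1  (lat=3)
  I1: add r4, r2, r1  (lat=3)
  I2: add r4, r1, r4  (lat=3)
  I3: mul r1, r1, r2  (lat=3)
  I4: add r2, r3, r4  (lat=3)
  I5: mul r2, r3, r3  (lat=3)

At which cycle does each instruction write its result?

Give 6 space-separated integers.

Answer: 4 7 10 7 13 9

Derivation:
I0 mul r2: issue@1 deps=(None,None) exec_start@1 write@4
I1 add r4: issue@2 deps=(0,None) exec_start@4 write@7
I2 add r4: issue@3 deps=(None,1) exec_start@7 write@10
I3 mul r1: issue@4 deps=(None,0) exec_start@4 write@7
I4 add r2: issue@5 deps=(None,2) exec_start@10 write@13
I5 mul r2: issue@6 deps=(None,None) exec_start@6 write@9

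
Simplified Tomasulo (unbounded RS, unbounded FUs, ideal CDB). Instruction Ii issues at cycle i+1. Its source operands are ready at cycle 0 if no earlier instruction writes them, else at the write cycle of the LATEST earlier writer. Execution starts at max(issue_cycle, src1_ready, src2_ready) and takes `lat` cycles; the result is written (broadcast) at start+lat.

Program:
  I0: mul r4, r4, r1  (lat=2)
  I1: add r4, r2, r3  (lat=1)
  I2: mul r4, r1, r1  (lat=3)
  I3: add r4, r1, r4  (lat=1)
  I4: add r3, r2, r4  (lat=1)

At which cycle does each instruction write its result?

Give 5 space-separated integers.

I0 mul r4: issue@1 deps=(None,None) exec_start@1 write@3
I1 add r4: issue@2 deps=(None,None) exec_start@2 write@3
I2 mul r4: issue@3 deps=(None,None) exec_start@3 write@6
I3 add r4: issue@4 deps=(None,2) exec_start@6 write@7
I4 add r3: issue@5 deps=(None,3) exec_start@7 write@8

Answer: 3 3 6 7 8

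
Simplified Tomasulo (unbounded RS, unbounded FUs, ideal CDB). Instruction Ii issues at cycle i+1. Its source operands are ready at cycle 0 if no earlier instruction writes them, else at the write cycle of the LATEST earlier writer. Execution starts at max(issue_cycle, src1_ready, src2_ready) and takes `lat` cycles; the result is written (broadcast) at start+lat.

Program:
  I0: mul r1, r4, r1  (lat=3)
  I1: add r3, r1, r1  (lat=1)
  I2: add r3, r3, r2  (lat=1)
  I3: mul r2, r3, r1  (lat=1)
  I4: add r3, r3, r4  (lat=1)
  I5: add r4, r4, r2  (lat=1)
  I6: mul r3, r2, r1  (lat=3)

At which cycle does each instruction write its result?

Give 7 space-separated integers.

Answer: 4 5 6 7 7 8 10

Derivation:
I0 mul r1: issue@1 deps=(None,None) exec_start@1 write@4
I1 add r3: issue@2 deps=(0,0) exec_start@4 write@5
I2 add r3: issue@3 deps=(1,None) exec_start@5 write@6
I3 mul r2: issue@4 deps=(2,0) exec_start@6 write@7
I4 add r3: issue@5 deps=(2,None) exec_start@6 write@7
I5 add r4: issue@6 deps=(None,3) exec_start@7 write@8
I6 mul r3: issue@7 deps=(3,0) exec_start@7 write@10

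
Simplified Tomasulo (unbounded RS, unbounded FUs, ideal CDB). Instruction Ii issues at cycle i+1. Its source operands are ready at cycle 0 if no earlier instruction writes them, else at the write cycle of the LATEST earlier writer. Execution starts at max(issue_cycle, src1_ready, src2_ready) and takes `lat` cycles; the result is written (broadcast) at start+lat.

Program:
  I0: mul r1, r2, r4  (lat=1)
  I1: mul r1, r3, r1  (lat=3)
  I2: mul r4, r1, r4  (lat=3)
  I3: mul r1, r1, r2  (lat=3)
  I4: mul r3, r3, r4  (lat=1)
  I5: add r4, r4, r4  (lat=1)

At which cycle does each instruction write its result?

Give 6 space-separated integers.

I0 mul r1: issue@1 deps=(None,None) exec_start@1 write@2
I1 mul r1: issue@2 deps=(None,0) exec_start@2 write@5
I2 mul r4: issue@3 deps=(1,None) exec_start@5 write@8
I3 mul r1: issue@4 deps=(1,None) exec_start@5 write@8
I4 mul r3: issue@5 deps=(None,2) exec_start@8 write@9
I5 add r4: issue@6 deps=(2,2) exec_start@8 write@9

Answer: 2 5 8 8 9 9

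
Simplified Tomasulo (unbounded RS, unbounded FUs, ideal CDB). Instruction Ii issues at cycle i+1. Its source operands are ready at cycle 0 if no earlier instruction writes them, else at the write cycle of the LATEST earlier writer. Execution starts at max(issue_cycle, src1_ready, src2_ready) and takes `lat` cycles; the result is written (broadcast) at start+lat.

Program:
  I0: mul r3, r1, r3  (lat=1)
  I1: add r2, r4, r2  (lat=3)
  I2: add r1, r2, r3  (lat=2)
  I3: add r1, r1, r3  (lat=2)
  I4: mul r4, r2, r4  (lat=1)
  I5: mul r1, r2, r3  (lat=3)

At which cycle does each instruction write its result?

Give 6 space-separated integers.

I0 mul r3: issue@1 deps=(None,None) exec_start@1 write@2
I1 add r2: issue@2 deps=(None,None) exec_start@2 write@5
I2 add r1: issue@3 deps=(1,0) exec_start@5 write@7
I3 add r1: issue@4 deps=(2,0) exec_start@7 write@9
I4 mul r4: issue@5 deps=(1,None) exec_start@5 write@6
I5 mul r1: issue@6 deps=(1,0) exec_start@6 write@9

Answer: 2 5 7 9 6 9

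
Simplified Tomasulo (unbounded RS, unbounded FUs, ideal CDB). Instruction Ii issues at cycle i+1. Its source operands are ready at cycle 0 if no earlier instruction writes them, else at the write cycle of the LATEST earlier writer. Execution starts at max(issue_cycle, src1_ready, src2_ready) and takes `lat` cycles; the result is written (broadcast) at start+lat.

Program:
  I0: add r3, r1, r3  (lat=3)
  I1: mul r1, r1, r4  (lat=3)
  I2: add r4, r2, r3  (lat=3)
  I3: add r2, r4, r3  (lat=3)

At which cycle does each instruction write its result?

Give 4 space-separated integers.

Answer: 4 5 7 10

Derivation:
I0 add r3: issue@1 deps=(None,None) exec_start@1 write@4
I1 mul r1: issue@2 deps=(None,None) exec_start@2 write@5
I2 add r4: issue@3 deps=(None,0) exec_start@4 write@7
I3 add r2: issue@4 deps=(2,0) exec_start@7 write@10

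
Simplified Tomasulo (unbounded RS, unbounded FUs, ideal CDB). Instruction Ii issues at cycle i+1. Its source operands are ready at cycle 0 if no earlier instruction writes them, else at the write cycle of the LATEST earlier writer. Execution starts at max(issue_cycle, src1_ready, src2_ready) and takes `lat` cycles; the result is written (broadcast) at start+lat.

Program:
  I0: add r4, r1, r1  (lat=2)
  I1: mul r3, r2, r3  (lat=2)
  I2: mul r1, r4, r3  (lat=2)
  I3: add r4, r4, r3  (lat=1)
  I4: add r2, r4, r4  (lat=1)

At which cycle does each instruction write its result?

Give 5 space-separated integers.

I0 add r4: issue@1 deps=(None,None) exec_start@1 write@3
I1 mul r3: issue@2 deps=(None,None) exec_start@2 write@4
I2 mul r1: issue@3 deps=(0,1) exec_start@4 write@6
I3 add r4: issue@4 deps=(0,1) exec_start@4 write@5
I4 add r2: issue@5 deps=(3,3) exec_start@5 write@6

Answer: 3 4 6 5 6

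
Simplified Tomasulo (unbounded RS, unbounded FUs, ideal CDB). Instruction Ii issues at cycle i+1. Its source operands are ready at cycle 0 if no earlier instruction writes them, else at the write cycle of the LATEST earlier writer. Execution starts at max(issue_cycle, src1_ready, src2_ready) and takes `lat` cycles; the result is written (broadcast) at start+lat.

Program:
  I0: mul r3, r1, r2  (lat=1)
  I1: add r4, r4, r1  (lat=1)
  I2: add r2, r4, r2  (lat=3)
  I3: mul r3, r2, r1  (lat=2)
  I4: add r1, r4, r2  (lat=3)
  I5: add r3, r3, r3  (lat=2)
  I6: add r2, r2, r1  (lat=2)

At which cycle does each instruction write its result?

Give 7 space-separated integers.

I0 mul r3: issue@1 deps=(None,None) exec_start@1 write@2
I1 add r4: issue@2 deps=(None,None) exec_start@2 write@3
I2 add r2: issue@3 deps=(1,None) exec_start@3 write@6
I3 mul r3: issue@4 deps=(2,None) exec_start@6 write@8
I4 add r1: issue@5 deps=(1,2) exec_start@6 write@9
I5 add r3: issue@6 deps=(3,3) exec_start@8 write@10
I6 add r2: issue@7 deps=(2,4) exec_start@9 write@11

Answer: 2 3 6 8 9 10 11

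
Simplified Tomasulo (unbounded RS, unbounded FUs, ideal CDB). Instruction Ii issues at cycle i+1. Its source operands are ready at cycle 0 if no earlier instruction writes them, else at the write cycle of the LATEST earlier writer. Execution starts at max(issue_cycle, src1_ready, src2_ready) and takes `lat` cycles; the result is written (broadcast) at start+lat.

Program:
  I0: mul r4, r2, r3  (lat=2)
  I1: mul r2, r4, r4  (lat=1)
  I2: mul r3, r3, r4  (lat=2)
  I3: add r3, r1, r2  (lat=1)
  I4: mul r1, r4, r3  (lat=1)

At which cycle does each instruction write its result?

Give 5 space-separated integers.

I0 mul r4: issue@1 deps=(None,None) exec_start@1 write@3
I1 mul r2: issue@2 deps=(0,0) exec_start@3 write@4
I2 mul r3: issue@3 deps=(None,0) exec_start@3 write@5
I3 add r3: issue@4 deps=(None,1) exec_start@4 write@5
I4 mul r1: issue@5 deps=(0,3) exec_start@5 write@6

Answer: 3 4 5 5 6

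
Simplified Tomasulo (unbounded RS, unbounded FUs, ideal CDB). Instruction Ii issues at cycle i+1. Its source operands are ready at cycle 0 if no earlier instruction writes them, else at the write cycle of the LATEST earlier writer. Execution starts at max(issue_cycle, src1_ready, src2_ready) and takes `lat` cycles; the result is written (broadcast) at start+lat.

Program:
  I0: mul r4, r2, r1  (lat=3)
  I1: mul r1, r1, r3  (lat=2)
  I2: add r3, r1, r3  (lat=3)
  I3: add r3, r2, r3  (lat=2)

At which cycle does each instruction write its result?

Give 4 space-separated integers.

Answer: 4 4 7 9

Derivation:
I0 mul r4: issue@1 deps=(None,None) exec_start@1 write@4
I1 mul r1: issue@2 deps=(None,None) exec_start@2 write@4
I2 add r3: issue@3 deps=(1,None) exec_start@4 write@7
I3 add r3: issue@4 deps=(None,2) exec_start@7 write@9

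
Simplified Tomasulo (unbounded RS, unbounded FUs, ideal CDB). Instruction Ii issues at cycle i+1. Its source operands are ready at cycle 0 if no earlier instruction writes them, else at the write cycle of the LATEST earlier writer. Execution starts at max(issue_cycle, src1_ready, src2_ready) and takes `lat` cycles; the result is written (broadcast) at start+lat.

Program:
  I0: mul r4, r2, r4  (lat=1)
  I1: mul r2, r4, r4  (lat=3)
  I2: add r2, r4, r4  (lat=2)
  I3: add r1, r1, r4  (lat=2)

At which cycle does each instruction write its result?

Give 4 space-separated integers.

I0 mul r4: issue@1 deps=(None,None) exec_start@1 write@2
I1 mul r2: issue@2 deps=(0,0) exec_start@2 write@5
I2 add r2: issue@3 deps=(0,0) exec_start@3 write@5
I3 add r1: issue@4 deps=(None,0) exec_start@4 write@6

Answer: 2 5 5 6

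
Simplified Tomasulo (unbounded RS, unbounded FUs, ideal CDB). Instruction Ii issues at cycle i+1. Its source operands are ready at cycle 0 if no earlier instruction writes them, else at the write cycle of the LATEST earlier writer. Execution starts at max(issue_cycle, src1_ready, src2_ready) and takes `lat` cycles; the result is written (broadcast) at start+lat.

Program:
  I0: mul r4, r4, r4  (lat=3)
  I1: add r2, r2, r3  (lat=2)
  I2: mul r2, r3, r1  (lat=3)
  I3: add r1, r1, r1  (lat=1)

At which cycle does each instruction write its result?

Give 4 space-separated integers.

Answer: 4 4 6 5

Derivation:
I0 mul r4: issue@1 deps=(None,None) exec_start@1 write@4
I1 add r2: issue@2 deps=(None,None) exec_start@2 write@4
I2 mul r2: issue@3 deps=(None,None) exec_start@3 write@6
I3 add r1: issue@4 deps=(None,None) exec_start@4 write@5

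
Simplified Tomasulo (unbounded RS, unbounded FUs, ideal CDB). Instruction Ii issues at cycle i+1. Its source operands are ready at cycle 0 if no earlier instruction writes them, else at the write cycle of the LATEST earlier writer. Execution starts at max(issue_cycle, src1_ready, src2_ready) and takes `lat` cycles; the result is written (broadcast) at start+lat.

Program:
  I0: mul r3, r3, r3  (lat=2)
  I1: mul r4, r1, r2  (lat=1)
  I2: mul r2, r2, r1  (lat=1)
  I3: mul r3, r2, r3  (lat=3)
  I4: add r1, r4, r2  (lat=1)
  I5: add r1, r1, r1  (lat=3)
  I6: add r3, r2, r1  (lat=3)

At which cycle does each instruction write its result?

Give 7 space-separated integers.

I0 mul r3: issue@1 deps=(None,None) exec_start@1 write@3
I1 mul r4: issue@2 deps=(None,None) exec_start@2 write@3
I2 mul r2: issue@3 deps=(None,None) exec_start@3 write@4
I3 mul r3: issue@4 deps=(2,0) exec_start@4 write@7
I4 add r1: issue@5 deps=(1,2) exec_start@5 write@6
I5 add r1: issue@6 deps=(4,4) exec_start@6 write@9
I6 add r3: issue@7 deps=(2,5) exec_start@9 write@12

Answer: 3 3 4 7 6 9 12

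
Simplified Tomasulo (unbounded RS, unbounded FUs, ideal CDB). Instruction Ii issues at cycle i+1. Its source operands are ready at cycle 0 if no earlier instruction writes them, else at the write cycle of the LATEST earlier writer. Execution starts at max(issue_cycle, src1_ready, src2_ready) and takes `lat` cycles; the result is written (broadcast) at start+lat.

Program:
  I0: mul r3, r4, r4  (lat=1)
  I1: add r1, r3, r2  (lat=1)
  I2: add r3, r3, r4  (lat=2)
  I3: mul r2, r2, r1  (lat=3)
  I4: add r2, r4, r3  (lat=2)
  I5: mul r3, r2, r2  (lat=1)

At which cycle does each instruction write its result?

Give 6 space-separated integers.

I0 mul r3: issue@1 deps=(None,None) exec_start@1 write@2
I1 add r1: issue@2 deps=(0,None) exec_start@2 write@3
I2 add r3: issue@3 deps=(0,None) exec_start@3 write@5
I3 mul r2: issue@4 deps=(None,1) exec_start@4 write@7
I4 add r2: issue@5 deps=(None,2) exec_start@5 write@7
I5 mul r3: issue@6 deps=(4,4) exec_start@7 write@8

Answer: 2 3 5 7 7 8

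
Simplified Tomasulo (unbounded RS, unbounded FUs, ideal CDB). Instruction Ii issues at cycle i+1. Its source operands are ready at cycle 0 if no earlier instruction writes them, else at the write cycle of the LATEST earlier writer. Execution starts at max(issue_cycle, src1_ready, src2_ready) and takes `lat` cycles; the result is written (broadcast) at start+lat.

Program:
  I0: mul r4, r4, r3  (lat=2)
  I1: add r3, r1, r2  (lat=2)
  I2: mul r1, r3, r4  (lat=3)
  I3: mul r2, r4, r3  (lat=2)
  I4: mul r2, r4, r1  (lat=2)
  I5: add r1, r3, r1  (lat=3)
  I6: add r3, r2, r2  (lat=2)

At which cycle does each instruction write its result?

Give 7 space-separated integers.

I0 mul r4: issue@1 deps=(None,None) exec_start@1 write@3
I1 add r3: issue@2 deps=(None,None) exec_start@2 write@4
I2 mul r1: issue@3 deps=(1,0) exec_start@4 write@7
I3 mul r2: issue@4 deps=(0,1) exec_start@4 write@6
I4 mul r2: issue@5 deps=(0,2) exec_start@7 write@9
I5 add r1: issue@6 deps=(1,2) exec_start@7 write@10
I6 add r3: issue@7 deps=(4,4) exec_start@9 write@11

Answer: 3 4 7 6 9 10 11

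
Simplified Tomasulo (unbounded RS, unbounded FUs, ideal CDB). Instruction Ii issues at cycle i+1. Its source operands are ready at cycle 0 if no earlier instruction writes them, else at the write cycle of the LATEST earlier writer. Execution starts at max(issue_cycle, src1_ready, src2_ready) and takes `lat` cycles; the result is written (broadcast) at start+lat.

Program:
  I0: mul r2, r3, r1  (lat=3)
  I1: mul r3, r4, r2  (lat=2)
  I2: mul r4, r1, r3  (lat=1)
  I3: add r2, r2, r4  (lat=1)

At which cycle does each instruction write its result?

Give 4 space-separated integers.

Answer: 4 6 7 8

Derivation:
I0 mul r2: issue@1 deps=(None,None) exec_start@1 write@4
I1 mul r3: issue@2 deps=(None,0) exec_start@4 write@6
I2 mul r4: issue@3 deps=(None,1) exec_start@6 write@7
I3 add r2: issue@4 deps=(0,2) exec_start@7 write@8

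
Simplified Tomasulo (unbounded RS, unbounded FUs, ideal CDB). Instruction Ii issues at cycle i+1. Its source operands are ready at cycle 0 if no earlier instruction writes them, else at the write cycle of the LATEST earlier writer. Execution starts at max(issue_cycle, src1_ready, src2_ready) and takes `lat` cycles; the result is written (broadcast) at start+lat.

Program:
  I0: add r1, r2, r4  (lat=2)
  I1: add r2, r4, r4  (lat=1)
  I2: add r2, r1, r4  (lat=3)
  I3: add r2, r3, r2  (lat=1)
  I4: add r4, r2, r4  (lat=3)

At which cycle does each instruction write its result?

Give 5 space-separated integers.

Answer: 3 3 6 7 10

Derivation:
I0 add r1: issue@1 deps=(None,None) exec_start@1 write@3
I1 add r2: issue@2 deps=(None,None) exec_start@2 write@3
I2 add r2: issue@3 deps=(0,None) exec_start@3 write@6
I3 add r2: issue@4 deps=(None,2) exec_start@6 write@7
I4 add r4: issue@5 deps=(3,None) exec_start@7 write@10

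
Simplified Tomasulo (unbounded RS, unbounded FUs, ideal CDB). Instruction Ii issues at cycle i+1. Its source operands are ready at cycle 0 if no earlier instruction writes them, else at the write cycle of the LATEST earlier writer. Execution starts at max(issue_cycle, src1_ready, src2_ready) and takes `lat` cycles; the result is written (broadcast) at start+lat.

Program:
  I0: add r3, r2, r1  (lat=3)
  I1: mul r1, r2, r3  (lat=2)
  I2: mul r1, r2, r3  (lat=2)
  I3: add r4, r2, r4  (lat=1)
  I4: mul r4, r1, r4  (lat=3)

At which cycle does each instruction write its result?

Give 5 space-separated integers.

I0 add r3: issue@1 deps=(None,None) exec_start@1 write@4
I1 mul r1: issue@2 deps=(None,0) exec_start@4 write@6
I2 mul r1: issue@3 deps=(None,0) exec_start@4 write@6
I3 add r4: issue@4 deps=(None,None) exec_start@4 write@5
I4 mul r4: issue@5 deps=(2,3) exec_start@6 write@9

Answer: 4 6 6 5 9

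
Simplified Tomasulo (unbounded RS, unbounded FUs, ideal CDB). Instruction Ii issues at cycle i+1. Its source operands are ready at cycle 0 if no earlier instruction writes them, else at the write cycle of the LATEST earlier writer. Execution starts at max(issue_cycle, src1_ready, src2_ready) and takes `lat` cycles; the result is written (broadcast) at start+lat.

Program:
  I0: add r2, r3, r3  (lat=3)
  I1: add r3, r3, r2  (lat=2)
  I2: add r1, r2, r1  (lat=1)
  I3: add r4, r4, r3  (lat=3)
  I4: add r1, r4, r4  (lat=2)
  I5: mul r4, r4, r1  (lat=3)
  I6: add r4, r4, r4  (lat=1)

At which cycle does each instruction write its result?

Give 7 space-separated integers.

I0 add r2: issue@1 deps=(None,None) exec_start@1 write@4
I1 add r3: issue@2 deps=(None,0) exec_start@4 write@6
I2 add r1: issue@3 deps=(0,None) exec_start@4 write@5
I3 add r4: issue@4 deps=(None,1) exec_start@6 write@9
I4 add r1: issue@5 deps=(3,3) exec_start@9 write@11
I5 mul r4: issue@6 deps=(3,4) exec_start@11 write@14
I6 add r4: issue@7 deps=(5,5) exec_start@14 write@15

Answer: 4 6 5 9 11 14 15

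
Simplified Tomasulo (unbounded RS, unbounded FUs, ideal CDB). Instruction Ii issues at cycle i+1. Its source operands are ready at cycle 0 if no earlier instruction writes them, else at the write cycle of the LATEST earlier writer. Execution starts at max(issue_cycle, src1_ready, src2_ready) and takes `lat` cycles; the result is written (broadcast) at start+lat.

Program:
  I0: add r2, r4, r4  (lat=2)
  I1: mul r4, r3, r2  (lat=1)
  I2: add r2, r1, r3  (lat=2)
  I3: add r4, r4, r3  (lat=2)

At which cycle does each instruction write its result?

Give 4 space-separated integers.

I0 add r2: issue@1 deps=(None,None) exec_start@1 write@3
I1 mul r4: issue@2 deps=(None,0) exec_start@3 write@4
I2 add r2: issue@3 deps=(None,None) exec_start@3 write@5
I3 add r4: issue@4 deps=(1,None) exec_start@4 write@6

Answer: 3 4 5 6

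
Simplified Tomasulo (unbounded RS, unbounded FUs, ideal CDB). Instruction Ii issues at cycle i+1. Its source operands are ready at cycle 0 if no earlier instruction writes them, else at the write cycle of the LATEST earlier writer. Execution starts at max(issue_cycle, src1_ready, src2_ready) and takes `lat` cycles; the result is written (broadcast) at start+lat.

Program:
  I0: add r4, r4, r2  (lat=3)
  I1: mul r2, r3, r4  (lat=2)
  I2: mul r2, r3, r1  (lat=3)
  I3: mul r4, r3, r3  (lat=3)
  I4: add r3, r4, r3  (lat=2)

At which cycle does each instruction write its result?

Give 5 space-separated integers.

I0 add r4: issue@1 deps=(None,None) exec_start@1 write@4
I1 mul r2: issue@2 deps=(None,0) exec_start@4 write@6
I2 mul r2: issue@3 deps=(None,None) exec_start@3 write@6
I3 mul r4: issue@4 deps=(None,None) exec_start@4 write@7
I4 add r3: issue@5 deps=(3,None) exec_start@7 write@9

Answer: 4 6 6 7 9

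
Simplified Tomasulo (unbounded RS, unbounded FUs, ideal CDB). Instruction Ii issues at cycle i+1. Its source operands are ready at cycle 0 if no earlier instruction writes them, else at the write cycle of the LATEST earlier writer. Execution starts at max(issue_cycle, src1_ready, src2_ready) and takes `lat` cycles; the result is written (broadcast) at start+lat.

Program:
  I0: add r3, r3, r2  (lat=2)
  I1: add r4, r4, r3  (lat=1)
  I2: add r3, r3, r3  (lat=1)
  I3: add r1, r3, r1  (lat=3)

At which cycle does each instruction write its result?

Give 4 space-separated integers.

Answer: 3 4 4 7

Derivation:
I0 add r3: issue@1 deps=(None,None) exec_start@1 write@3
I1 add r4: issue@2 deps=(None,0) exec_start@3 write@4
I2 add r3: issue@3 deps=(0,0) exec_start@3 write@4
I3 add r1: issue@4 deps=(2,None) exec_start@4 write@7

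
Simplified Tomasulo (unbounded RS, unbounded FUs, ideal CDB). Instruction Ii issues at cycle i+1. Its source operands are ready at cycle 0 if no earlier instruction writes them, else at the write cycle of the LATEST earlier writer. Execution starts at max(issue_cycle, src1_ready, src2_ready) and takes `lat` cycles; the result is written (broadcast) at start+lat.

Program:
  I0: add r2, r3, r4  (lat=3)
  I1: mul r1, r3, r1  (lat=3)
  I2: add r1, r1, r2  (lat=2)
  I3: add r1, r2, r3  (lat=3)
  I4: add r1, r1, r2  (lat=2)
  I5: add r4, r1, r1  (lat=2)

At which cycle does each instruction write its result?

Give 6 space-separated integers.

Answer: 4 5 7 7 9 11

Derivation:
I0 add r2: issue@1 deps=(None,None) exec_start@1 write@4
I1 mul r1: issue@2 deps=(None,None) exec_start@2 write@5
I2 add r1: issue@3 deps=(1,0) exec_start@5 write@7
I3 add r1: issue@4 deps=(0,None) exec_start@4 write@7
I4 add r1: issue@5 deps=(3,0) exec_start@7 write@9
I5 add r4: issue@6 deps=(4,4) exec_start@9 write@11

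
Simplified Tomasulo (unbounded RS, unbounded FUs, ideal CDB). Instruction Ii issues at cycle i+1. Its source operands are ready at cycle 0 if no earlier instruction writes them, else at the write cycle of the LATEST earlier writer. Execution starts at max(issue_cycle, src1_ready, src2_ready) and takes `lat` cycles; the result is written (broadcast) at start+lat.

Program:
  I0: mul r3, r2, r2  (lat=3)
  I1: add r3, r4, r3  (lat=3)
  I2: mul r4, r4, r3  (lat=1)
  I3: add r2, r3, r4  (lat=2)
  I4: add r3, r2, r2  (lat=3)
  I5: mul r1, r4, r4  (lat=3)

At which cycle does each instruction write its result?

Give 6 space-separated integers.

I0 mul r3: issue@1 deps=(None,None) exec_start@1 write@4
I1 add r3: issue@2 deps=(None,0) exec_start@4 write@7
I2 mul r4: issue@3 deps=(None,1) exec_start@7 write@8
I3 add r2: issue@4 deps=(1,2) exec_start@8 write@10
I4 add r3: issue@5 deps=(3,3) exec_start@10 write@13
I5 mul r1: issue@6 deps=(2,2) exec_start@8 write@11

Answer: 4 7 8 10 13 11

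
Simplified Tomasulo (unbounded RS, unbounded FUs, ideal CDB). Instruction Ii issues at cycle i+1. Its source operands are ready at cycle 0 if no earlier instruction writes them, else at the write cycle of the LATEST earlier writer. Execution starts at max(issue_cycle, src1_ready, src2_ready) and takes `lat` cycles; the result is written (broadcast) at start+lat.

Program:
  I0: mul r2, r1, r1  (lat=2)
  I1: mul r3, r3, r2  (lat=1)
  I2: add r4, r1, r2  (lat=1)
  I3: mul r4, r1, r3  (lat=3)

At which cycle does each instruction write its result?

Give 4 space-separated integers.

I0 mul r2: issue@1 deps=(None,None) exec_start@1 write@3
I1 mul r3: issue@2 deps=(None,0) exec_start@3 write@4
I2 add r4: issue@3 deps=(None,0) exec_start@3 write@4
I3 mul r4: issue@4 deps=(None,1) exec_start@4 write@7

Answer: 3 4 4 7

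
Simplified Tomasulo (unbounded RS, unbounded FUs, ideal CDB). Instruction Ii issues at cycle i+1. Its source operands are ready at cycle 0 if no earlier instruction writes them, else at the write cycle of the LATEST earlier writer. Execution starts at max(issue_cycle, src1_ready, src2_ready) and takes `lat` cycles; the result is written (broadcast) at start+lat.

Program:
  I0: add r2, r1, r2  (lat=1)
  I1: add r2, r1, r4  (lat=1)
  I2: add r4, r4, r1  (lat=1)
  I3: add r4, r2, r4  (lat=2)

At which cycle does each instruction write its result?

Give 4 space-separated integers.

I0 add r2: issue@1 deps=(None,None) exec_start@1 write@2
I1 add r2: issue@2 deps=(None,None) exec_start@2 write@3
I2 add r4: issue@3 deps=(None,None) exec_start@3 write@4
I3 add r4: issue@4 deps=(1,2) exec_start@4 write@6

Answer: 2 3 4 6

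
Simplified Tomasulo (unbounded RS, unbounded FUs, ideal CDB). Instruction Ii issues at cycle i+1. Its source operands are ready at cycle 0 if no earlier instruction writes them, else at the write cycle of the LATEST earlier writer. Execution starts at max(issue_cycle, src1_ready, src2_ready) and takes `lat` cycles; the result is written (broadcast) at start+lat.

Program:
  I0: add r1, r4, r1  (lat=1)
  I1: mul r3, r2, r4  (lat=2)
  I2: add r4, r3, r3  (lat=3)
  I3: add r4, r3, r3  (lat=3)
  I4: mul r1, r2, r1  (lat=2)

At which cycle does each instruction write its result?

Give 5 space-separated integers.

I0 add r1: issue@1 deps=(None,None) exec_start@1 write@2
I1 mul r3: issue@2 deps=(None,None) exec_start@2 write@4
I2 add r4: issue@3 deps=(1,1) exec_start@4 write@7
I3 add r4: issue@4 deps=(1,1) exec_start@4 write@7
I4 mul r1: issue@5 deps=(None,0) exec_start@5 write@7

Answer: 2 4 7 7 7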